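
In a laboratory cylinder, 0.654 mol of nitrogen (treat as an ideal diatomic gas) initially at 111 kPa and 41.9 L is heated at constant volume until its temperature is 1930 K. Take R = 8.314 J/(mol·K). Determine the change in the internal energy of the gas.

14600 J

T₁ = P₁V₁/(nR) = 111×41.9/(0.654×8.314) = 855 K.
Isochoric: V stays 41.9 L; P/T = const ⇒ T₂ = 1930 K, P₂ = 250 kPa.
For an ideal gas ΔU = nCvΔT with Cv = (5/2)R = 20.8 J/(mol·K).
ΔU = 0.654×20.8×(1930−855) = 14600 J.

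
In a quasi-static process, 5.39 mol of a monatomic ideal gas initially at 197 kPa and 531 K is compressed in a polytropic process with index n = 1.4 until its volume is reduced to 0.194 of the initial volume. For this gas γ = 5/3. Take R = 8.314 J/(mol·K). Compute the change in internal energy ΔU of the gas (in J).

V₁ = nRT₁/P₁ = 5.39×8.314×531/197 = 121 L.
Polytropic n=1.4: T₂ = T₁(V₁/V₂)^(n−1) = 531×(5.15)^0.40 = 1020 K; P₂ = P₁(V₁/V₂)^n = 1960 kPa.
For an ideal gas ΔU = nCvΔT with Cv = (3/2)R = 12.5 J/(mol·K).
ΔU = 5.39×12.5×(1020−531) = 33100 J.

33100 J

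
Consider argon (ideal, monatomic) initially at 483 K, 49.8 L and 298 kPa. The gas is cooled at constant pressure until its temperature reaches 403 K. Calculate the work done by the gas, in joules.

-2460 J

n = P₁V₁/(RT₁) = 298×49.8/(8.314×483) = 3.70 mol.
Isobaric: P stays 298 kPa; V/T = const ⇒ T₂ = 403 K, V₂ = 41.6 L.
W = PΔV = 298×(41.6−49.8) kPa·L = -2460 J.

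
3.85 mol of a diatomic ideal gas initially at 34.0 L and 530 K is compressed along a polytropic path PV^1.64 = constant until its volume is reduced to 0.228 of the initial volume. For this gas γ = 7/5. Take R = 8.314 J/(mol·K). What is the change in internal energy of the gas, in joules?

P₁ = nRT₁/V₁ = 3.85×8.314×530/34.0 = 499 kPa.
Polytropic n=1.64: T₂ = T₁(V₁/V₂)^(n−1) = 530×(4.39)^0.64 = 1370 K; P₂ = P₁(V₁/V₂)^n = 5640 kPa.
For an ideal gas ΔU = nCvΔT with Cv = (5/2)R = 20.8 J/(mol·K).
ΔU = 3.85×20.8×(1370−530) = 66800 J.

66800 J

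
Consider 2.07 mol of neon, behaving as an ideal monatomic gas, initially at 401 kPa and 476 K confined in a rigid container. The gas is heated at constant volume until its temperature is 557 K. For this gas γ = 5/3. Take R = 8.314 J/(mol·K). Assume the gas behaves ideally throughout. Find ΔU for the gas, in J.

2090 J

V₁ = nRT₁/P₁ = 2.07×8.314×476/401 = 20.4 L.
Isochoric: V stays 20.4 L; P/T = const ⇒ T₂ = 557 K, P₂ = 469 kPa.
For an ideal gas ΔU = nCvΔT with Cv = (3/2)R = 12.5 J/(mol·K).
ΔU = 2.07×12.5×(557−476) = 2090 J.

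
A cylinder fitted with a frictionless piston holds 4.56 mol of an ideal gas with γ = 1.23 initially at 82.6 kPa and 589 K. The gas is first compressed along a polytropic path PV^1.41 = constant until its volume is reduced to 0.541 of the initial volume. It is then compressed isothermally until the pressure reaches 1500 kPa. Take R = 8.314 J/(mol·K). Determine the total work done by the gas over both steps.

-74000 J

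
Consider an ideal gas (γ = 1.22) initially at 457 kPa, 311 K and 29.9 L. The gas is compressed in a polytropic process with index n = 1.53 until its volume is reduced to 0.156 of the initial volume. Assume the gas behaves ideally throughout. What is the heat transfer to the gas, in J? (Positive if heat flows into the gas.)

60900 J

n = P₁V₁/(RT₁) = 457×29.9/(8.314×311) = 5.28 mol.
Polytropic n=1.53: T₂ = T₁(V₁/V₂)^(n−1) = 311×(6.41)^0.53 = 833 K; P₂ = P₁(V₁/V₂)^n = 7840 kPa.
W = (P₁V₁−P₂V₂)/(n−1) = (457×29.9−7840×4.66)/0.53 = -43200 J.
ΔU = nCvΔT = 5.28×37.8×(833−311) = 104000 J.
Q = ΔU + W = 60900 J.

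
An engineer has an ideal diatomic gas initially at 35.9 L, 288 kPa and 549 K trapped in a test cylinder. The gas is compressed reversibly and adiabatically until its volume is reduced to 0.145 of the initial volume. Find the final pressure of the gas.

4300 kPa

Adiabatic: TV^(γ−1) = const ⇒ T₂ = 549×(6.90)^0.400 = 1190 K; PV^γ = const ⇒ P₂ = 4300 kPa.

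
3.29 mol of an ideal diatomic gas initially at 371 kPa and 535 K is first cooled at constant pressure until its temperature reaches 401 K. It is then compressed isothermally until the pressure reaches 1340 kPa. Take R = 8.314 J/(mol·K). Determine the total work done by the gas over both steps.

-17800 J

V₁ = nRT₁/P₁ = 3.29×8.314×535/371 = 39.4 L.
Step 1 — Isobaric: P stays 371 kPa; V/T = const ⇒ T₂ = 401 K, V₂ = 29.6 L.
W = PΔV = 371×(29.6−39.4) kPa·L = -3670 J.
ΔU = nCvΔT = 3.29×20.8×(401−535) = -9160 J.
Q = ΔU + W = nCpΔT = -12800 J.
State after step 1: P = 371 kPa, V = 29.6 L, T = 401 K.
Step 2 — Isothermal: T stays 401 K; PV = const ⇒ V₂ = 8.19 L, P₂ = 1340 kPa.
ΔU = 0 (ideal gas, T constant).
W = nRT ln(V₂/V₁) = 3.29×8.314×401×ln(0.277) = -14100 J.
Q = ΔU + W = -14100 J.
Net over both steps: W = -17800 J, Q = -26900 J, ΔU = -9160 J.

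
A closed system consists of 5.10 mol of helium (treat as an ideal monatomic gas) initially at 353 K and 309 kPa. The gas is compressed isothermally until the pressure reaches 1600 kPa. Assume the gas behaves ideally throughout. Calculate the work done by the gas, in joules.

V₁ = nRT₁/P₁ = 5.10×8.314×353/309 = 48.4 L.
Isothermal: T stays 353 K; PV = const ⇒ V₂ = 9.35 L, P₂ = 1600 kPa.
W = nRT ln(V₂/V₁) = 5.10×8.314×353×ln(0.193) = -24600 J.

-24600 J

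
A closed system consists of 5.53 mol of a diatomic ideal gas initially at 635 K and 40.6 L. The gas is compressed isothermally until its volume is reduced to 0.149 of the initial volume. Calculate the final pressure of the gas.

4830 kPa

P₁ = nRT₁/V₁ = 5.53×8.314×635/40.6 = 719 kPa.
Isothermal: T stays 635 K; PV = const ⇒ V₂ = 6.05 L, P₂ = 4830 kPa.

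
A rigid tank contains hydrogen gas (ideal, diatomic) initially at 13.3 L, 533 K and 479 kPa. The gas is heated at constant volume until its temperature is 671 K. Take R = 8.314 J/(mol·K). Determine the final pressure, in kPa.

Isochoric: V stays 13.3 L; P/T = const ⇒ T₂ = 671 K, P₂ = 603 kPa.

603 kPa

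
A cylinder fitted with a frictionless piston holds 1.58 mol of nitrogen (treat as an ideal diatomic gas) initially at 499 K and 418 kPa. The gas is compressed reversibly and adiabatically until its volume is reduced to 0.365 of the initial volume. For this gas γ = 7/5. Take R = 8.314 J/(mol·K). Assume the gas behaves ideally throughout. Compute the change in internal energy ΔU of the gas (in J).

8140 J

V₁ = nRT₁/P₁ = 1.58×8.314×499/418 = 15.7 L.
Adiabatic: TV^(γ−1) = const ⇒ T₂ = 499×(2.74)^0.400 = 747 K; PV^γ = const ⇒ P₂ = 1710 kPa.
For an ideal gas ΔU = nCvΔT with Cv = (5/2)R = 20.8 J/(mol·K).
ΔU = 1.58×20.8×(747−499) = 8140 J.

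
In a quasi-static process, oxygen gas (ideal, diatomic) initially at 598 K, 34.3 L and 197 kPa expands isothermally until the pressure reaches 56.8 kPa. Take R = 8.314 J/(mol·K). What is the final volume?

119 L

Isothermal: T stays 598 K; PV = const ⇒ V₂ = 119 L, P₂ = 56.8 kPa.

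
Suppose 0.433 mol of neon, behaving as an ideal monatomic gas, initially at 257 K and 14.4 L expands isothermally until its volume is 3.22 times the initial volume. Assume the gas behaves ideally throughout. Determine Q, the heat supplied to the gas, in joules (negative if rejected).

P₁ = nRT₁/V₁ = 0.433×8.314×257/14.4 = 64.2 kPa.
Isothermal: T stays 257 K; PV = const ⇒ V₂ = 46.4 L, P₂ = 20.0 kPa.
ΔU = 0 (ideal gas, T constant).
W = nRT ln(V₂/V₁) = 0.433×8.314×257×ln(3.22) = 1080 J.
Q = ΔU + W = 1080 J.

1080 J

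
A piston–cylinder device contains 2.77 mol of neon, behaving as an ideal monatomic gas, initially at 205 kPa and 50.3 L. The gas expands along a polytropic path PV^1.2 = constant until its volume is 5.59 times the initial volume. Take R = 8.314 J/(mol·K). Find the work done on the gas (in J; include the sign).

-15000 J

T₁ = P₁V₁/(nR) = 205×50.3/(2.77×8.314) = 448 K.
Polytropic n=1.2: T₂ = T₁(V₁/V₂)^(n−1) = 448×(0.179)^0.20 = 317 K; P₂ = P₁(V₁/V₂)^n = 26.0 kPa.
W = (P₁V₁−P₂V₂)/(n−1) = (205×50.3−26.0×281)/0.20 = 15000 J.
Work done on the gas = −W_by = -15000 J.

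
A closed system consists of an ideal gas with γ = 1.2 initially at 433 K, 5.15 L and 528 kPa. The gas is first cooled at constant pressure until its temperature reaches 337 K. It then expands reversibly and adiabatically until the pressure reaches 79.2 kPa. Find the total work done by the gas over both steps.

n = P₁V₁/(RT₁) = 528×5.15/(8.314×433) = 0.755 mol.
Step 1 — Isobaric: P stays 528 kPa; V/T = const ⇒ T₂ = 337 K, V₂ = 4.01 L.
W = PΔV = 528×(4.01−5.15) kPa·L = -603 J.
ΔU = nCvΔT = 0.755×41.6×(337−433) = -3010 J.
Q = ΔU + W = nCpΔT = -3620 J.
State after step 1: P = 528 kPa, V = 4.01 L, T = 337 K.
Step 2 — Adiabatic: T₂/T₁ = (P₂/P₁)^((γ−1)/γ) ⇒ T₂ = 337×(0.150)^0.167 = 246 K; V₂ = 19.5 L.
ΔU = nCvΔT = 0.755×41.6×(246−337) = -2870 J.
Q = 0 for an adiabatic process, so W = −ΔU = 2870 J.
Net over both steps: W = 2270 J, Q = -3620 J, ΔU = -5880 J.

2270 J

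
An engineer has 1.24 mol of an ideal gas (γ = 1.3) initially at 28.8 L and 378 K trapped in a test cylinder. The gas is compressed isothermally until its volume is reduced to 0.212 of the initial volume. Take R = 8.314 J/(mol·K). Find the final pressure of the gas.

638 kPa

P₁ = nRT₁/V₁ = 1.24×8.314×378/28.8 = 135 kPa.
Isothermal: T stays 378 K; PV = const ⇒ V₂ = 6.11 L, P₂ = 638 kPa.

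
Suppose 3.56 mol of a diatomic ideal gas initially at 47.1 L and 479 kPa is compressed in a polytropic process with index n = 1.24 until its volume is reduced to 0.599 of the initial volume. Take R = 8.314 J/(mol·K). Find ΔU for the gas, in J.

7380 J

T₁ = P₁V₁/(nR) = 479×47.1/(3.56×8.314) = 762 K.
Polytropic n=1.24: T₂ = T₁(V₁/V₂)^(n−1) = 762×(1.67)^0.24 = 862 K; P₂ = P₁(V₁/V₂)^n = 904 kPa.
For an ideal gas ΔU = nCvΔT with Cv = (5/2)R = 20.8 J/(mol·K).
ΔU = 3.56×20.8×(862−762) = 7380 J.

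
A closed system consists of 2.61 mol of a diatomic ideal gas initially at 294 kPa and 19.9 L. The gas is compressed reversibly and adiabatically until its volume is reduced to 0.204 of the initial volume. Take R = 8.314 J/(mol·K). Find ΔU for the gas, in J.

T₁ = P₁V₁/(nR) = 294×19.9/(2.61×8.314) = 270 K.
Adiabatic: TV^(γ−1) = const ⇒ T₂ = 270×(4.90)^0.400 = 509 K; PV^γ = const ⇒ P₂ = 2720 kPa.
For an ideal gas ΔU = nCvΔT with Cv = (5/2)R = 20.8 J/(mol·K).
ΔU = 2.61×20.8×(509−270) = 13000 J.

13000 J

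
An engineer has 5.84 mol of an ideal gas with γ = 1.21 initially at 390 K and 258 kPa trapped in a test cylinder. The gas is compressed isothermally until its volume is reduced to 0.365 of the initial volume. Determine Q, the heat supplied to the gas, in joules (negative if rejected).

-19100 J

V₁ = nRT₁/P₁ = 5.84×8.314×390/258 = 73.4 L.
Isothermal: T stays 390 K; PV = const ⇒ V₂ = 26.8 L, P₂ = 707 kPa.
ΔU = 0 (ideal gas, T constant).
W = nRT ln(V₂/V₁) = 5.84×8.314×390×ln(0.365) = -19100 J.
Q = ΔU + W = -19100 J.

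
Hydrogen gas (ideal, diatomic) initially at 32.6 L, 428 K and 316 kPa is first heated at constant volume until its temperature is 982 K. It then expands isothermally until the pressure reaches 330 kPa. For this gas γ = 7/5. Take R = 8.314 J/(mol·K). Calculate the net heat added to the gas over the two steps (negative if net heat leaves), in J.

51900 J

n = P₁V₁/(RT₁) = 316×32.6/(8.314×428) = 2.90 mol.
Step 1 — Isochoric: V stays 32.6 L; P/T = const ⇒ T₂ = 982 K, P₂ = 725 kPa.
W = 0 (no volume change).
ΔU = nCvΔT = 2.90×20.8×(982−428) = 33300 J.
Q = ΔU = 33300 J.
State after step 1: P = 725 kPa, V = 32.6 L, T = 982 K.
Step 2 — Isothermal: T stays 982 K; PV = const ⇒ V₂ = 71.6 L, P₂ = 330 kPa.
ΔU = 0 (ideal gas, T constant).
W = nRT ln(V₂/V₁) = 2.90×8.314×982×ln(2.20) = 18600 J.
Q = ΔU + W = 18600 J.
Net over both steps: W = 18600 J, Q = 51900 J, ΔU = 33300 J.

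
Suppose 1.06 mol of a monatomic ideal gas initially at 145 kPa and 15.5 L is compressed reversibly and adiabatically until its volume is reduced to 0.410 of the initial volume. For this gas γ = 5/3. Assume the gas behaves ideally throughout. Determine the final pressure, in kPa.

T₁ = P₁V₁/(nR) = 145×15.5/(1.06×8.314) = 255 K.
Adiabatic: TV^(γ−1) = const ⇒ T₂ = 255×(2.44)^0.667 = 462 K; PV^γ = const ⇒ P₂ = 641 kPa.

641 kPa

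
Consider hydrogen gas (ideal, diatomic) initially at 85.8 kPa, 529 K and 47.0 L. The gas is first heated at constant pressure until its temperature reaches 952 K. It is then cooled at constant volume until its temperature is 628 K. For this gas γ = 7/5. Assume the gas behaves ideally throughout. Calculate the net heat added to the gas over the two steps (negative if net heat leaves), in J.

n = P₁V₁/(RT₁) = 85.8×47.0/(8.314×529) = 0.917 mol.
Step 1 — Isobaric: P stays 85.8 kPa; V/T = const ⇒ T₂ = 952 K, V₂ = 84.6 L.
W = PΔV = 85.8×(84.6−47.0) kPa·L = 3220 J.
ΔU = nCvΔT = 0.917×20.8×(952−529) = 8060 J.
Q = ΔU + W = nCpΔT = 11300 J.
State after step 1: P = 85.8 kPa, V = 84.6 L, T = 952 K.
Step 2 — Isochoric: V stays 84.6 L; P/T = const ⇒ T₂ = 628 K, P₂ = 56.6 kPa.
W = 0 (no volume change).
ΔU = nCvΔT = 0.917×20.8×(628−952) = -6170 J.
Q = ΔU = -6170 J.
Net over both steps: W = 3220 J, Q = 5110 J, ΔU = 1890 J.

5110 J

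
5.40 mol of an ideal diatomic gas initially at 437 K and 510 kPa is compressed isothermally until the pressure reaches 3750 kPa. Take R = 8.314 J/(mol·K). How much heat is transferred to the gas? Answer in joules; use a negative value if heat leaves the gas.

-39100 J

V₁ = nRT₁/P₁ = 5.40×8.314×437/510 = 38.5 L.
Isothermal: T stays 437 K; PV = const ⇒ V₂ = 5.23 L, P₂ = 3750 kPa.
ΔU = 0 (ideal gas, T constant).
W = nRT ln(V₂/V₁) = 5.40×8.314×437×ln(0.136) = -39100 J.
Q = ΔU + W = -39100 J.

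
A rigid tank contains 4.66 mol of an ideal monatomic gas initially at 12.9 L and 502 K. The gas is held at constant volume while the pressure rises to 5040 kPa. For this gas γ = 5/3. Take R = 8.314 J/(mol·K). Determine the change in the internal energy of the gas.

68400 J

P₁ = nRT₁/V₁ = 4.66×8.314×502/12.9 = 1510 kPa.
Isochoric: V stays 12.9 L; P/T = const ⇒ T₂ = 1680 K, P₂ = 5040 kPa.
For an ideal gas ΔU = nCvΔT with Cv = (3/2)R = 12.5 J/(mol·K).
ΔU = 4.66×12.5×(1680−502) = 68400 J.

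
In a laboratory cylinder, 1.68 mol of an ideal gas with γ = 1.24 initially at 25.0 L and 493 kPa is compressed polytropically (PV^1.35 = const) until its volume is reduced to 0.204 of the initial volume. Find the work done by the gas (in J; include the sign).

-26200 J

T₁ = P₁V₁/(nR) = 493×25.0/(1.68×8.314) = 882 K.
Polytropic n=1.35: T₂ = T₁(V₁/V₂)^(n−1) = 882×(4.90)^0.35 = 1540 K; P₂ = P₁(V₁/V₂)^n = 4220 kPa.
W = (P₁V₁−P₂V₂)/(n−1) = (493×25.0−4220×5.10)/0.35 = -26200 J.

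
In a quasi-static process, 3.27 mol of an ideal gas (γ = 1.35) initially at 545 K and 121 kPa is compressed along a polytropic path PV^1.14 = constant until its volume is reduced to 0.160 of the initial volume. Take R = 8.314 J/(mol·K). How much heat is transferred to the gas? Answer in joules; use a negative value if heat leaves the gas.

V₁ = nRT₁/P₁ = 3.27×8.314×545/121 = 122 L.
Polytropic n=1.14: T₂ = T₁(V₁/V₂)^(n−1) = 545×(6.25)^0.14 = 704 K; P₂ = P₁(V₁/V₂)^n = 977 kPa.
W = (P₁V₁−P₂V₂)/(n−1) = (121×122−977×19.6)/0.14 = -31000 J.
ΔU = nCvΔT = 3.27×23.8×(704−545) = 12400 J.
Q = ΔU + W = -18600 J.

-18600 J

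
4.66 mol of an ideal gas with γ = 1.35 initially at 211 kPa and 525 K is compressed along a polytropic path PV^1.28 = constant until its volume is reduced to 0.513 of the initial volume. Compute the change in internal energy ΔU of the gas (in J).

V₁ = nRT₁/P₁ = 4.66×8.314×525/211 = 96.4 L.
Polytropic n=1.28: T₂ = T₁(V₁/V₂)^(n−1) = 525×(1.95)^0.28 = 633 K; P₂ = P₁(V₁/V₂)^n = 496 kPa.
For an ideal gas ΔU = nCvΔT with Cv = R/(γ−1) = 23.8 J/(mol·K).
ΔU = 4.66×23.8×(633−525) = 11900 J.

11900 J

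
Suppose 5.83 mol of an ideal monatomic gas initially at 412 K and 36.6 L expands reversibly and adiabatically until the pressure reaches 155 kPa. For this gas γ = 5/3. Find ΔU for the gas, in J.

-11800 J

P₁ = nRT₁/V₁ = 5.83×8.314×412/36.6 = 546 kPa.
Adiabatic: T₂/T₁ = (P₂/P₁)^((γ−1)/γ) ⇒ T₂ = 412×(0.284)^0.400 = 249 K; V₂ = 77.9 L.
For an ideal gas ΔU = nCvΔT with Cv = (3/2)R = 12.5 J/(mol·K).
ΔU = 5.83×12.5×(249−412) = -11800 J.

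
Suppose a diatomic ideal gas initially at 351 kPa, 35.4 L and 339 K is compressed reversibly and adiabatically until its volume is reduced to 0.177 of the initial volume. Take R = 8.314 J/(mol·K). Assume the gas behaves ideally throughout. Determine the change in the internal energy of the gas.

31000 J

n = P₁V₁/(RT₁) = 351×35.4/(8.314×339) = 4.41 mol.
Adiabatic: TV^(γ−1) = const ⇒ T₂ = 339×(5.65)^0.400 = 678 K; PV^γ = const ⇒ P₂ = 3960 kPa.
For an ideal gas ΔU = nCvΔT with Cv = (5/2)R = 20.8 J/(mol·K).
ΔU = 4.41×20.8×(678−339) = 31000 J.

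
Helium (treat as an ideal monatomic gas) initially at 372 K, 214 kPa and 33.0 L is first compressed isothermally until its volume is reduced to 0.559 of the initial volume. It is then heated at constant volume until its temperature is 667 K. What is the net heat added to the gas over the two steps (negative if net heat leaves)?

n = P₁V₁/(RT₁) = 214×33.0/(8.314×372) = 2.28 mol.
Step 1 — Isothermal: T stays 372 K; PV = const ⇒ V₂ = 18.4 L, P₂ = 383 kPa.
ΔU = 0 (ideal gas, T constant).
W = nRT ln(V₂/V₁) = 2.28×8.314×372×ln(0.559) = -4110 J.
Q = ΔU + W = -4110 J.
State after step 1: P = 383 kPa, V = 18.4 L, T = 372 K.
Step 2 — Isochoric: V stays 18.4 L; P/T = const ⇒ T₂ = 667 K, P₂ = 686 kPa.
W = 0 (no volume change).
ΔU = nCvΔT = 2.28×12.5×(667−372) = 8400 J.
Q = ΔU = 8400 J.
Net over both steps: W = -4110 J, Q = 4290 J, ΔU = 8400 J.

4290 J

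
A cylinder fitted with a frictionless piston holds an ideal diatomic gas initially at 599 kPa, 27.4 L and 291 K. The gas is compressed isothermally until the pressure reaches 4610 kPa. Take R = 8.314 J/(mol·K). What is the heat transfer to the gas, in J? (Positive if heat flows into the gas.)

-33500 J

n = P₁V₁/(RT₁) = 599×27.4/(8.314×291) = 6.78 mol.
Isothermal: T stays 291 K; PV = const ⇒ V₂ = 3.56 L, P₂ = 4610 kPa.
ΔU = 0 (ideal gas, T constant).
W = nRT ln(V₂/V₁) = 6.78×8.314×291×ln(0.130) = -33500 J.
Q = ΔU + W = -33500 J.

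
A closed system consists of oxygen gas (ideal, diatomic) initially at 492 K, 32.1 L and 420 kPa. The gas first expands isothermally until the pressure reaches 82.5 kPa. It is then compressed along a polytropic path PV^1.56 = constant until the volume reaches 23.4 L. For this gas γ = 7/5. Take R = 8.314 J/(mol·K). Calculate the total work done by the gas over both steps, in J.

-25500 J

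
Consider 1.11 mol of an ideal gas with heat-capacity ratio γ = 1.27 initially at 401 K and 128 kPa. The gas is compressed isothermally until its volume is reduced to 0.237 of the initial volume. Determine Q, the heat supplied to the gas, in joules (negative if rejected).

V₁ = nRT₁/P₁ = 1.11×8.314×401/128 = 28.9 L.
Isothermal: T stays 401 K; PV = const ⇒ V₂ = 6.85 L, P₂ = 540 kPa.
ΔU = 0 (ideal gas, T constant).
W = nRT ln(V₂/V₁) = 1.11×8.314×401×ln(0.237) = -5330 J.
Q = ΔU + W = -5330 J.

-5330 J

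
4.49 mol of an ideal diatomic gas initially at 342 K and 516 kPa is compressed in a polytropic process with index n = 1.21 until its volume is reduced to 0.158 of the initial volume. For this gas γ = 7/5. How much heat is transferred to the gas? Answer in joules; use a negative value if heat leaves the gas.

-13700 J

V₁ = nRT₁/P₁ = 4.49×8.314×342/516 = 24.7 L.
Polytropic n=1.21: T₂ = T₁(V₁/V₂)^(n−1) = 342×(6.33)^0.21 = 504 K; P₂ = P₁(V₁/V₂)^n = 4810 kPa.
W = (P₁V₁−P₂V₂)/(n−1) = (516×24.7−4810×3.91)/0.21 = -28800 J.
ΔU = nCvΔT = 4.49×20.8×(504−342) = 15100 J.
Q = ΔU + W = -13700 J.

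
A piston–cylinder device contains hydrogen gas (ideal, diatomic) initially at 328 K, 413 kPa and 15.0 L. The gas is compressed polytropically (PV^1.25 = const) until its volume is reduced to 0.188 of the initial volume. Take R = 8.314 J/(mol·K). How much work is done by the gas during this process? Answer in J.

-12900 J

n = P₁V₁/(RT₁) = 413×15.0/(8.314×328) = 2.27 mol.
Polytropic n=1.25: T₂ = T₁(V₁/V₂)^(n−1) = 328×(5.32)^0.25 = 498 K; P₂ = P₁(V₁/V₂)^n = 3340 kPa.
W = (P₁V₁−P₂V₂)/(n−1) = (413×15.0−3340×2.82)/0.25 = -12900 J.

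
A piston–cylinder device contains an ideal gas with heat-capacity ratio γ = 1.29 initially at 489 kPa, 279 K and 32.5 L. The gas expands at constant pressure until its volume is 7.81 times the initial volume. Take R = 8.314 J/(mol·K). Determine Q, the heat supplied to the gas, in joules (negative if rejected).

n = P₁V₁/(RT₁) = 489×32.5/(8.314×279) = 6.85 mol.
Isobaric: P stays 489 kPa; V/T = const ⇒ T₂ = 2180 K, V₂ = 254 L.
W = PΔV = 489×(254−32.5) kPa·L = 108000 J.
ΔU = nCvΔT = 6.85×28.7×(2180−279) = 373000 J.
Q = ΔU + W = nCpΔT = 481000 J.

481000 J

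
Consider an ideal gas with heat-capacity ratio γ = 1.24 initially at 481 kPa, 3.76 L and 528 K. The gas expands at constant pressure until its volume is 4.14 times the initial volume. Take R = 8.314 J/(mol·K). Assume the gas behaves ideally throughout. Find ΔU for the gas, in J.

n = P₁V₁/(RT₁) = 481×3.76/(8.314×528) = 0.412 mol.
Isobaric: P stays 481 kPa; V/T = const ⇒ T₂ = 2190 K, V₂ = 15.6 L.
For an ideal gas ΔU = nCvΔT with Cv = R/(γ−1) = 34.6 J/(mol·K).
ΔU = 0.412×34.6×(2190−528) = 23700 J.

23700 J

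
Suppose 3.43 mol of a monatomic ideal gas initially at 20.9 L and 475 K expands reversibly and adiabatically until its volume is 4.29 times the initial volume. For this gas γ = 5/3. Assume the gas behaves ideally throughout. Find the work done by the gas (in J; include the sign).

P₁ = nRT₁/V₁ = 3.43×8.314×475/20.9 = 648 kPa.
Adiabatic: TV^(γ−1) = const ⇒ T₂ = 475×(0.233)^0.667 = 180 K; PV^γ = const ⇒ P₂ = 57.2 kPa.
ΔU = nCvΔT = 3.43×12.5×(180−475) = -12600 J.
Q = 0 for an adiabatic process, so W = −ΔU = 12600 J.

12600 J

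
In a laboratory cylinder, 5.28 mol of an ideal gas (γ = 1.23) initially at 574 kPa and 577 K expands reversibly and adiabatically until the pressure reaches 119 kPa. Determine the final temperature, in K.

V₁ = nRT₁/P₁ = 5.28×8.314×577/574 = 44.1 L.
Adiabatic: T₂/T₁ = (P₂/P₁)^((γ−1)/γ) ⇒ T₂ = 577×(0.207)^0.187 = 430 K; V₂ = 159 L.

430 K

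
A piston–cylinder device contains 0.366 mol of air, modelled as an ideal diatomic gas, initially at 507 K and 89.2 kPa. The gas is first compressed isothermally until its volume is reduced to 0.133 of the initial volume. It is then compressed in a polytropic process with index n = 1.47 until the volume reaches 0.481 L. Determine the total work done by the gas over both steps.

V₁ = nRT₁/P₁ = 0.366×8.314×507/89.2 = 17.3 L.
Step 1 — Isothermal: T stays 507 K; PV = const ⇒ V₂ = 2.30 L, P₂ = 671 kPa.
ΔU = 0 (ideal gas, T constant).
W = nRT ln(V₂/V₁) = 0.366×8.314×507×ln(0.133) = -3110 J.
Q = ΔU + W = -3110 J.
State after step 1: P = 671 kPa, V = 2.30 L, T = 507 K.
Step 2 — Polytropic n=1.47: T₂ = T₁(V₁/V₂)^(n−1) = 507×(4.78)^0.47 = 1060 K; P₂ = P₁(V₁/V₂)^n = 6690 kPa.
W = (P₁V₁−P₂V₂)/(n−1) = (671×2.30−6690×0.481)/0.47 = -3570 J.
ΔU = nCvΔT = 0.366×20.8×(1060−507) = 4190 J.
Q = ΔU + W = 624 J.
Net over both steps: W = -6680 J, Q = -2490 J, ΔU = 4190 J.

-6680 J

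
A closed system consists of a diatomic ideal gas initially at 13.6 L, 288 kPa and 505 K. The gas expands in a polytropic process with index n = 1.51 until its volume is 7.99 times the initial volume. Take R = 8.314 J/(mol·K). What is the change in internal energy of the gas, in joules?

n = P₁V₁/(RT₁) = 288×13.6/(8.314×505) = 0.933 mol.
Polytropic n=1.51: T₂ = T₁(V₁/V₂)^(n−1) = 505×(0.125)^0.51 = 175 K; P₂ = P₁(V₁/V₂)^n = 12.5 kPa.
For an ideal gas ΔU = nCvΔT with Cv = (5/2)R = 20.8 J/(mol·K).
ΔU = 0.933×20.8×(175−505) = -6400 J.

-6400 J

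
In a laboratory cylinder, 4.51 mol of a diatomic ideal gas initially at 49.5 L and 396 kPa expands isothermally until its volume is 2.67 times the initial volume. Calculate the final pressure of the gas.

T₁ = P₁V₁/(nR) = 396×49.5/(4.51×8.314) = 523 K.
Isothermal: T stays 523 K; PV = const ⇒ V₂ = 132 L, P₂ = 148 kPa.

148 kPa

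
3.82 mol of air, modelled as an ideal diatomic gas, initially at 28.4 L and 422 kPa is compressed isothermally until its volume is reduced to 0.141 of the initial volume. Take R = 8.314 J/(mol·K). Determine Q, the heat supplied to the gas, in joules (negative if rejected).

T₁ = P₁V₁/(nR) = 422×28.4/(3.82×8.314) = 377 K.
Isothermal: T stays 377 K; PV = const ⇒ V₂ = 4.00 L, P₂ = 2990 kPa.
ΔU = 0 (ideal gas, T constant).
W = nRT ln(V₂/V₁) = 3.82×8.314×377×ln(0.141) = -23500 J.
Q = ΔU + W = -23500 J.

-23500 J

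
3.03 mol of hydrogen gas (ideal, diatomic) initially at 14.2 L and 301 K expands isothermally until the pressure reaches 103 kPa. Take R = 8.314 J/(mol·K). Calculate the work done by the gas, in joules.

P₁ = nRT₁/V₁ = 3.03×8.314×301/14.2 = 534 kPa.
Isothermal: T stays 301 K; PV = const ⇒ V₂ = 73.6 L, P₂ = 103 kPa.
W = nRT ln(V₂/V₁) = 3.03×8.314×301×ln(5.18) = 12500 J.

12500 J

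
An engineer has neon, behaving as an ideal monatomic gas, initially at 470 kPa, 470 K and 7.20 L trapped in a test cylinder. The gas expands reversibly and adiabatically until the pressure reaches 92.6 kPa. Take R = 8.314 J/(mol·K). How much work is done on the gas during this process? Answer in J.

n = P₁V₁/(RT₁) = 470×7.20/(8.314×470) = 0.866 mol.
Adiabatic: T₂/T₁ = (P₂/P₁)^((γ−1)/γ) ⇒ T₂ = 470×(0.197)^0.400 = 245 K; V₂ = 19.1 L.
ΔU = nCvΔT = 0.866×12.5×(245−470) = -2430 J.
Q = 0 for an adiabatic process, so W = −ΔU = 2430 J.
Work done on the gas = −W_by = -2430 J.

-2430 J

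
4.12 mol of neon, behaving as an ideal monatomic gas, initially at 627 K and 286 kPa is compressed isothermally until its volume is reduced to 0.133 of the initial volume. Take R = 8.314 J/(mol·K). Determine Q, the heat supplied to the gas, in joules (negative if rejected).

-43300 J

V₁ = nRT₁/P₁ = 4.12×8.314×627/286 = 75.1 L.
Isothermal: T stays 627 K; PV = const ⇒ V₂ = 9.99 L, P₂ = 2150 kPa.
ΔU = 0 (ideal gas, T constant).
W = nRT ln(V₂/V₁) = 4.12×8.314×627×ln(0.133) = -43300 J.
Q = ΔU + W = -43300 J.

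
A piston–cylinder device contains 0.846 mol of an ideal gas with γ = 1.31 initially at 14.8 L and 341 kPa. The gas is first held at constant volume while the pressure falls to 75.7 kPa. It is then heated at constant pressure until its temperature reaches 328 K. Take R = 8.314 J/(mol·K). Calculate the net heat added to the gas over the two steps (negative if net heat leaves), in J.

-7650 J

T₁ = P₁V₁/(nR) = 341×14.8/(0.846×8.314) = 718 K.
Step 1 — Isochoric: V stays 14.8 L; P/T = const ⇒ T₂ = 159 K, P₂ = 75.7 kPa.
W = 0 (no volume change).
ΔU = nCvΔT = 0.846×26.8×(159−718) = -12700 J.
Q = ΔU = -12700 J.
State after step 1: P = 75.7 kPa, V = 14.8 L, T = 159 K.
Step 2 — Isobaric: P stays 75.7 kPa; V/T = const ⇒ T₂ = 328 K, V₂ = 30.5 L.
W = PΔV = 75.7×(30.5−14.8) kPa·L = 1190 J.
ΔU = nCvΔT = 0.846×26.8×(328−159) = 3830 J.
Q = ΔU + W = nCpΔT = 5010 J.
Net over both steps: W = 1190 J, Q = -7650 J, ΔU = -8840 J.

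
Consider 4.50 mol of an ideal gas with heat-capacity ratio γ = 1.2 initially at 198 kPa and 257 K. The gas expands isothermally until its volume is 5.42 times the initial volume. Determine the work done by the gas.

16300 J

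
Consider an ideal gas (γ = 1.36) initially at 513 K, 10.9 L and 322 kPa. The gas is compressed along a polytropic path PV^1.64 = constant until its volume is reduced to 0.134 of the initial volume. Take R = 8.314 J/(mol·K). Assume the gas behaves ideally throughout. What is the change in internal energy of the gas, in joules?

25500 J

n = P₁V₁/(RT₁) = 322×10.9/(8.314×513) = 0.823 mol.
Polytropic n=1.64: T₂ = T₁(V₁/V₂)^(n−1) = 513×(7.46)^0.64 = 1860 K; P₂ = P₁(V₁/V₂)^n = 8700 kPa.
For an ideal gas ΔU = nCvΔT with Cv = R/(γ−1) = 23.1 J/(mol·K).
ΔU = 0.823×23.1×(1860−513) = 25500 J.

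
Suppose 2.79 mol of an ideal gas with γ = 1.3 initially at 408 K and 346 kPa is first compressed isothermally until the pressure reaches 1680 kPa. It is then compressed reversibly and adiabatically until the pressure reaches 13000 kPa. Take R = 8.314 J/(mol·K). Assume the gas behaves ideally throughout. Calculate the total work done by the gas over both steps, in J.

V₁ = nRT₁/P₁ = 2.79×8.314×408/346 = 27.4 L.
Step 1 — Isothermal: T stays 408 K; PV = const ⇒ V₂ = 5.63 L, P₂ = 1680 kPa.
ΔU = 0 (ideal gas, T constant).
W = nRT ln(V₂/V₁) = 2.79×8.314×408×ln(0.206) = -15000 J.
Q = ΔU + W = -15000 J.
State after step 1: P = 1680 kPa, V = 5.63 L, T = 408 K.
Step 2 — Adiabatic: T₂/T₁ = (P₂/P₁)^((γ−1)/γ) ⇒ T₂ = 408×(7.74)^0.231 = 654 K; V₂ = 1.17 L.
ΔU = nCvΔT = 2.79×27.7×(654−408) = 19000 J.
Q = 0 for an adiabatic process, so W = −ΔU = -19000 J.
Net over both steps: W = -34000 J, Q = -15000 J, ΔU = 19000 J.

-34000 J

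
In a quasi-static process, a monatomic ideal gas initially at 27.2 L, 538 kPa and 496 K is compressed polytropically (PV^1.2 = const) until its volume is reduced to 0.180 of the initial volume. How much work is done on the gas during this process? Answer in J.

n = P₁V₁/(RT₁) = 538×27.2/(8.314×496) = 3.55 mol.
Polytropic n=1.2: T₂ = T₁(V₁/V₂)^(n−1) = 496×(5.56)^0.20 = 699 K; P₂ = P₁(V₁/V₂)^n = 4210 kPa.
W = (P₁V₁−P₂V₂)/(n−1) = (538×27.2−4210×4.90)/0.20 = -29900 J.
Work done on the gas = −W_by = 29900 J.

29900 J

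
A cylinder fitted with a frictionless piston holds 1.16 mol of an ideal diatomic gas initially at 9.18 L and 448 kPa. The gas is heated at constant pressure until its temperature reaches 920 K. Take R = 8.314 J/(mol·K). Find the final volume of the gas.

T₁ = P₁V₁/(nR) = 448×9.18/(1.16×8.314) = 426 K.
Isobaric: P stays 448 kPa; V/T = const ⇒ T₂ = 920 K, V₂ = 19.8 L.

19.8 L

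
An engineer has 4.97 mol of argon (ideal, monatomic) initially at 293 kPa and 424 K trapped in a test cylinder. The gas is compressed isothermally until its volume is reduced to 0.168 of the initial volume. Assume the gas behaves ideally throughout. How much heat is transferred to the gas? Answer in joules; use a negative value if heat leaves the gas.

-31300 J

V₁ = nRT₁/P₁ = 4.97×8.314×424/293 = 59.8 L.
Isothermal: T stays 424 K; PV = const ⇒ V₂ = 10.0 L, P₂ = 1740 kPa.
ΔU = 0 (ideal gas, T constant).
W = nRT ln(V₂/V₁) = 4.97×8.314×424×ln(0.168) = -31300 J.
Q = ΔU + W = -31300 J.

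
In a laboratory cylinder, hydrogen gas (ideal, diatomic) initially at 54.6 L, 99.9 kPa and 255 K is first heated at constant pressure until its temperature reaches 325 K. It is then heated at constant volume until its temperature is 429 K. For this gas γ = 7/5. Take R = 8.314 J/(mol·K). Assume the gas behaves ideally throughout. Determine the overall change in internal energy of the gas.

9300 J

n = P₁V₁/(RT₁) = 99.9×54.6/(8.314×255) = 2.57 mol.
Step 1 — Isobaric: P stays 99.9 kPa; V/T = const ⇒ T₂ = 325 K, V₂ = 69.6 L.
W = PΔV = 99.9×(69.6−54.6) kPa·L = 1500 J.
ΔU = nCvΔT = 2.57×20.8×(325−255) = 3740 J.
Q = ΔU + W = nCpΔT = 5240 J.
State after step 1: P = 99.9 kPa, V = 69.6 L, T = 325 K.
Step 2 — Isochoric: V stays 69.6 L; P/T = const ⇒ T₂ = 429 K, P₂ = 132 kPa.
W = 0 (no volume change).
ΔU = nCvΔT = 2.57×20.8×(429−325) = 5560 J.
Q = ΔU = 5560 J.
Net over both steps: W = 1500 J, Q = 10800 J, ΔU = 9300 J.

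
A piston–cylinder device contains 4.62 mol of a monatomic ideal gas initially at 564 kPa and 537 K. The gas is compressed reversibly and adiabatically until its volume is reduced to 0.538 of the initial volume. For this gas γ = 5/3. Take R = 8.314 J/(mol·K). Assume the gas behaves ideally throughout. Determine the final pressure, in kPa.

V₁ = nRT₁/P₁ = 4.62×8.314×537/564 = 36.6 L.
Adiabatic: TV^(γ−1) = const ⇒ T₂ = 537×(1.86)^0.667 = 812 K; PV^γ = const ⇒ P₂ = 1580 kPa.

1580 kPa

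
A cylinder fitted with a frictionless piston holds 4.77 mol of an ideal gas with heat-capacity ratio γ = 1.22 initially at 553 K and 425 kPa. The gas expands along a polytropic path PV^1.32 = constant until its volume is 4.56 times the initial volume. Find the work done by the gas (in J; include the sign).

V₁ = nRT₁/P₁ = 4.77×8.314×553/425 = 51.6 L.
Polytropic n=1.32: T₂ = T₁(V₁/V₂)^(n−1) = 553×(0.219)^0.32 = 340 K; P₂ = P₁(V₁/V₂)^n = 57.4 kPa.
W = (P₁V₁−P₂V₂)/(n−1) = (425×51.6−57.4×235)/0.32 = 26400 J.

26400 J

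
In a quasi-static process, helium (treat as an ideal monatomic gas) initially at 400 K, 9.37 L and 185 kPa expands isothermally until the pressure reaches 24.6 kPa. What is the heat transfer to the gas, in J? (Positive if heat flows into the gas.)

n = P₁V₁/(RT₁) = 185×9.37/(8.314×400) = 0.521 mol.
Isothermal: T stays 400 K; PV = const ⇒ V₂ = 70.5 L, P₂ = 24.6 kPa.
ΔU = 0 (ideal gas, T constant).
W = nRT ln(V₂/V₁) = 0.521×8.314×400×ln(7.52) = 3500 J.
Q = ΔU + W = 3500 J.

3500 J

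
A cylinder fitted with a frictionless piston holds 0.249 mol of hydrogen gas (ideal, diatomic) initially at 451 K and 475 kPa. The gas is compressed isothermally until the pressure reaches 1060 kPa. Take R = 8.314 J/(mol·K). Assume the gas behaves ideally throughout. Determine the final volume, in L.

0.881 L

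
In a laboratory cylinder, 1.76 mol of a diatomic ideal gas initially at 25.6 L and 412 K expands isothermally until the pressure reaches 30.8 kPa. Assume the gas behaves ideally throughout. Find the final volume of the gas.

P₁ = nRT₁/V₁ = 1.76×8.314×412/25.6 = 235 kPa.
Isothermal: T stays 412 K; PV = const ⇒ V₂ = 196 L, P₂ = 30.8 kPa.

196 L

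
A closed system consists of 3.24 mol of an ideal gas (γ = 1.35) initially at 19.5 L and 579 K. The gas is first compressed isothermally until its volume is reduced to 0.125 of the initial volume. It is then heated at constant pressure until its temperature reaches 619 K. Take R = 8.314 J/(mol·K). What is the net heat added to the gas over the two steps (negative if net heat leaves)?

P₁ = nRT₁/V₁ = 3.24×8.314×579/19.5 = 800 kPa.
Step 1 — Isothermal: T stays 579 K; PV = const ⇒ V₂ = 2.44 L, P₂ = 6400 kPa.
ΔU = 0 (ideal gas, T constant).
W = nRT ln(V₂/V₁) = 3.24×8.314×579×ln(0.125) = -32400 J.
Q = ΔU + W = -32400 J.
State after step 1: P = 6400 kPa, V = 2.44 L, T = 579 K.
Step 2 — Isobaric: P stays 6400 kPa; V/T = const ⇒ T₂ = 619 K, V₂ = 2.61 L.
W = PΔV = 6400×(2.61−2.44) kPa·L = 1080 J.
ΔU = nCvΔT = 3.24×23.8×(619−579) = 3080 J.
Q = ΔU + W = nCpΔT = 4160 J.
Net over both steps: W = -31400 J, Q = -28300 J, ΔU = 3080 J.

-28300 J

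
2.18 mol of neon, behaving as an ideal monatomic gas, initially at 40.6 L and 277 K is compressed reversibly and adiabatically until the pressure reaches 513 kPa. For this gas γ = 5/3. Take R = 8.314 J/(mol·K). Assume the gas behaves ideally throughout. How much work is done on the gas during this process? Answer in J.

P₁ = nRT₁/V₁ = 2.18×8.314×277/40.6 = 124 kPa.
Adiabatic: T₂/T₁ = (P₂/P₁)^((γ−1)/γ) ⇒ T₂ = 277×(4.15)^0.400 = 489 K; V₂ = 17.3 L.
ΔU = nCvΔT = 2.18×12.5×(489−277) = 5770 J.
Q = 0 for an adiabatic process, so W = −ΔU = -5770 J.
Work done on the gas = −W_by = 5770 J.

5770 J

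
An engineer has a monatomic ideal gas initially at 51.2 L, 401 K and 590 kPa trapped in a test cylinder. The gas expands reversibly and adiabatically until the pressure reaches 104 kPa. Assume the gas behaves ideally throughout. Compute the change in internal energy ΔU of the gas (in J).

-22700 J

n = P₁V₁/(RT₁) = 590×51.2/(8.314×401) = 9.06 mol.
Adiabatic: T₂/T₁ = (P₂/P₁)^((γ−1)/γ) ⇒ T₂ = 401×(0.176)^0.400 = 200 K; V₂ = 145 L.
For an ideal gas ΔU = nCvΔT with Cv = (3/2)R = 12.5 J/(mol·K).
ΔU = 9.06×12.5×(200−401) = -22700 J.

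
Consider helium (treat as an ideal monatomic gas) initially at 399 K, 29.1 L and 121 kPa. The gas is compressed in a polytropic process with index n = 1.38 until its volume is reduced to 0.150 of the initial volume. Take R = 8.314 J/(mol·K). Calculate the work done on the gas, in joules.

n = P₁V₁/(RT₁) = 121×29.1/(8.314×399) = 1.06 mol.
Polytropic n=1.38: T₂ = T₁(V₁/V₂)^(n−1) = 399×(6.67)^0.38 = 820 K; P₂ = P₁(V₁/V₂)^n = 1660 kPa.
W = (P₁V₁−P₂V₂)/(n−1) = (121×29.1−1660×4.37)/0.38 = -9790 J.
Work done on the gas = −W_by = 9790 J.

9790 J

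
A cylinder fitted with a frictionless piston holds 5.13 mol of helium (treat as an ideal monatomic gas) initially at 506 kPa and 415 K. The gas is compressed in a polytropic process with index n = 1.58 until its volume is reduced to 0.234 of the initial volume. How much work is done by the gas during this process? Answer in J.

-40300 J

V₁ = nRT₁/P₁ = 5.13×8.314×415/506 = 35.0 L.
Polytropic n=1.58: T₂ = T₁(V₁/V₂)^(n−1) = 415×(4.27)^0.58 = 964 K; P₂ = P₁(V₁/V₂)^n = 5020 kPa.
W = (P₁V₁−P₂V₂)/(n−1) = (506×35.0−5020×8.19)/0.58 = -40300 J.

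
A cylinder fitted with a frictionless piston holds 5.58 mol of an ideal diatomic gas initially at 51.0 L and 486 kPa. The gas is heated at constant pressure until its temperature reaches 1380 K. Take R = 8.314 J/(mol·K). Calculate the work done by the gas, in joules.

T₁ = P₁V₁/(nR) = 486×51.0/(5.58×8.314) = 534 K.
Isobaric: P stays 486 kPa; V/T = const ⇒ T₂ = 1380 K, V₂ = 132 L.
W = PΔV = 486×(132−51.0) kPa·L = 39200 J.

39200 J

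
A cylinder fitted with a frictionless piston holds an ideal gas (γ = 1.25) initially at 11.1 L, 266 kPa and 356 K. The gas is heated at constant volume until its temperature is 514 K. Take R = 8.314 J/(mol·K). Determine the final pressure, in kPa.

384 kPa

Isochoric: V stays 11.1 L; P/T = const ⇒ T₂ = 514 K, P₂ = 384 kPa.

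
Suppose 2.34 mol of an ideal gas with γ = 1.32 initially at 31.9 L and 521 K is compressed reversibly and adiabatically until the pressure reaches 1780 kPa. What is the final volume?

8.65 L

P₁ = nRT₁/V₁ = 2.34×8.314×521/31.9 = 318 kPa.
Adiabatic: T₂/T₁ = (P₂/P₁)^((γ−1)/γ) ⇒ T₂ = 521×(5.60)^0.242 = 791 K; V₂ = 8.65 L.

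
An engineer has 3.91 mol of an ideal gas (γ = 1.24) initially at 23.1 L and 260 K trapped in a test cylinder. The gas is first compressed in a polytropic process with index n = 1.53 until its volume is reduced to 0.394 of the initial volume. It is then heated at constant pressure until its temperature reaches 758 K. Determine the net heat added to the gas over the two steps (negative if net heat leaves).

68100 J

P₁ = nRT₁/V₁ = 3.91×8.314×260/23.1 = 366 kPa.
Step 1 — Polytropic n=1.53: T₂ = T₁(V₁/V₂)^(n−1) = 260×(2.54)^0.53 = 426 K; P₂ = P₁(V₁/V₂)^n = 1520 kPa.
W = (P₁V₁−P₂V₂)/(n−1) = (366×23.1−1520×9.10)/0.53 = -10200 J.
ΔU = nCvΔT = 3.91×34.6×(426−260) = 22500 J.
Q = ΔU + W = 12300 J.
State after step 1: P = 1520 kPa, V = 9.10 L, T = 426 K.
Step 2 — Isobaric: P stays 1520 kPa; V/T = const ⇒ T₂ = 758 K, V₂ = 16.2 L.
W = PΔV = 1520×(16.2−9.10) kPa·L = 10800 J.
ΔU = nCvΔT = 3.91×34.6×(758−426) = 45000 J.
Q = ΔU + W = nCpΔT = 55800 J.
Net over both steps: W = 615 J, Q = 68100 J, ΔU = 67500 J.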